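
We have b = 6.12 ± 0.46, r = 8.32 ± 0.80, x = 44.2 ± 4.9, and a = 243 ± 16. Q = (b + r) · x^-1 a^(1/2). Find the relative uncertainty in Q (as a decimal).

0.132

Let u = b + r = 14.4. δu = √(δb² + δr²) = √(0.212 + 0.640) = 0.923, so δu/u = 0.0639.
Q is then a monomial in u, x, a:
δQ/Q = √((δu/u)² + (-1·δx/x)² + (½·δa/a)²) = √(0.00408 + 0.0123 + 0.00108) = 0.132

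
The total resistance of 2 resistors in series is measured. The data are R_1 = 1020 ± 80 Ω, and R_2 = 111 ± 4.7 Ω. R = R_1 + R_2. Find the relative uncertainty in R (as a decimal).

Absolute uncertainties add in quadrature for a linear combination:
  (δR_1)² = 6400;  (δR_2)² = 22.1
δR = √(6420) = 80.1 Ω
R = 1130 Ω, so δR/R = 80.1/1130 = 0.0709.

0.0709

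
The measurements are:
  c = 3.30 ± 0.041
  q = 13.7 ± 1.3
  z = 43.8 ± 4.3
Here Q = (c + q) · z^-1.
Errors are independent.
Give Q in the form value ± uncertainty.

Let u = c + q = 17.0. δu = √(δc² + δq²) = √(0.00168 + 1.69) = 1.30, so δu/u = 0.0765.
Q is then a monomial in u, z:
δQ/Q = √((δu/u)² + (-1·δz/z)²) = √(0.00585 + 0.00964) = 0.124
Q = 0.388, so δQ = 0.124 × 0.388 = 0.0483.

0.388 ± 0.0483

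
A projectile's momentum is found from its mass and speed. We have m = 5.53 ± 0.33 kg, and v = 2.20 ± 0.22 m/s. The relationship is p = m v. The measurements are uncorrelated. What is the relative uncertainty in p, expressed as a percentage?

p is a product of powers, so relative uncertainties combine in quadrature:
  (1·δm/m)² = (1×0.0597)² = 0.00356;  (1·δv/v)² = (1×0.100)² = 0.0100
δp/p = √(0.0136) = 0.116

11.6%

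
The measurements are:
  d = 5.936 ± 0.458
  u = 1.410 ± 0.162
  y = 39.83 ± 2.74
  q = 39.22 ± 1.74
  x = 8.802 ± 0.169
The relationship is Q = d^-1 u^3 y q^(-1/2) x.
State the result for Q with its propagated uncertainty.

Q is a product of powers, so relative uncertainties combine in quadrature:
  (-1·δd/d)² = (-1×0.0772)² = 0.00595;  (3·δu/u)² = (3×0.115)² = 0.119;  (1·δy/y)² = (1×0.0688)² = 0.00473;  (−½·δq/q)² = (-0.5×0.0444)² = 0.000492;  (1·δx/x)² = (1×0.0192)² = 0.000369
δQ/Q = √(0.130) = 0.361
Q = 26.44, so δQ = 0.361 × 26.44 = 9.54.

26.44 ± 9.54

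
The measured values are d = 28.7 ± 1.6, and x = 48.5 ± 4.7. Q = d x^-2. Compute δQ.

Relative error in a monomial: (δQ/Q)² = Σ (nᵢ · δxᵢ/xᵢ)².
  (1·δd/d)² = (1×0.0557)² = 0.00311;  (-2·δx/x)² = (-2×0.0969)² = 0.0376
δQ/Q = √(0.0407) = 0.202
Q = 0.0122, so δQ = 0.202 × 0.0122 = 0.00246.

0.00246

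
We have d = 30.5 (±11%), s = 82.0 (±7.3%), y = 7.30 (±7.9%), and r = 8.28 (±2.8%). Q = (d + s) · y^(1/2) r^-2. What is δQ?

0.407

Let u = d + s = 112. δu = √(δd² + δs²) = √(11.3 + 35.8) = 6.86, so δu/u = 0.0610.
Q is then a monomial in u, y, r:
δQ/Q = √((δu/u)² + (½·δy/y)² + (-2·δr/r)²) = √(0.00372 + 0.00156 + 0.00314) = 0.0917
Q = 4.43, so δQ = 0.0917 × 4.43 = 0.407.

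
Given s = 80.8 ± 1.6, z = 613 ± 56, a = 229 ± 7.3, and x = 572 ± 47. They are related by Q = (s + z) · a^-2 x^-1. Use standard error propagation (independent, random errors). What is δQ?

Let u = s + z = 694. δu = √(δs² + δz²) = √(2.56 + 3140) = 56.0, so δu/u = 0.0807.
Q is then a monomial in u, a, x:
δQ/Q = √((δu/u)² + (-2·δa/a)² + (-1·δx/x)²) = √(0.00652 + 0.00406 + 0.00675) = 0.132
Q = 2.31e-05, so δQ = 0.132 × 2.31e-05 = 3.05e-06.

3.05e-06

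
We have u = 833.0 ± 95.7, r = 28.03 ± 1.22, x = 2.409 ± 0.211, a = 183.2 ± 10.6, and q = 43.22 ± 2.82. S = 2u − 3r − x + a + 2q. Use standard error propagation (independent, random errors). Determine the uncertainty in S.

192

Sums and differences: (δS)² = Σ (cᵢ δxᵢ)².
  (2·δu)² = 36600;  (3·δr)² = 13.4;  (δx)² = 0.0445;  (δa)² = 112;  (2·δq)² = 31.8
δS = √(36800) = 192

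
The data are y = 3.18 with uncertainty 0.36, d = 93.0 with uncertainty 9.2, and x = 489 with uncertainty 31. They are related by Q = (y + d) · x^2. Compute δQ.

3.65e+06

Let u = y + d = 96.2. δu = √(δy² + δd²) = √(0.130 + 84.6) = 9.21, so δu/u = 0.0957.
Q is then a monomial in u, x:
δQ/Q = √((δu/u)² + (2·δx/x)²) = √(0.00916 + 0.0161) = 0.159
Q = 2.3e+07, so δQ = 0.159 × 2.3e+07 = 3.65e+06.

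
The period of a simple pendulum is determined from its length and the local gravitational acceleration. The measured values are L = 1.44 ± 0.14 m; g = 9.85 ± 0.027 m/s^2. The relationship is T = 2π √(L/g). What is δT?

Products/powers → add relative errors in quadrature, weighted by exponent:
  (½·δL/L)² = (0.5×0.0972)² = 0.00236;  (−½·δg/g)² = (-0.5×0.00274)² = 1.88e-06
δT/T = √(0.00236) = 0.0486
T = 2.40 s, so δT = 0.0486 × 2.40 = 0.117 s.

0.117 s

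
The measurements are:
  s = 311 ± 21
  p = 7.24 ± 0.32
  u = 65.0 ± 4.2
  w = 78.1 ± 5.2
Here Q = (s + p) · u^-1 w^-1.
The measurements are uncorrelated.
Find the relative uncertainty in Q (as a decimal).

0.114

Let h = s + p = 318. δh = √(δs² + δp²) = √(441 + 0.102) = 21.0, so δh/h = 0.0660.
Q is then a monomial in h, u, w:
δQ/Q = √((δh/h)² + (-1·δu/u)² + (-1·δw/w)²) = √(0.00436 + 0.00418 + 0.00443) = 0.114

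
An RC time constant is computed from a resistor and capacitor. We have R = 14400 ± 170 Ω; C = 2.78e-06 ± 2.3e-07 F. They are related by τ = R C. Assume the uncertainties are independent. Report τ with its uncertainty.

0.0400 ± 0.00335 s

Each factor contributes (exponent × relative error)² to (δτ/τ)²:
  (1·δR/R)² = (1×0.0118)² = 0.000139;  (1·δC/C)² = (1×0.0827)² = 0.00684
δτ/τ = √(0.00698) = 0.0836
τ = 0.0400 s, so δτ = 0.0836 × 0.0400 = 0.00335 s.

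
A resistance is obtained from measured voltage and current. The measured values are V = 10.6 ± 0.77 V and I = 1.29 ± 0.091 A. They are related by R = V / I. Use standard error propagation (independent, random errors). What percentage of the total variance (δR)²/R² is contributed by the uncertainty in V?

51.5%

(δR/R)² = (1·δV/V)² + (-1·δI/I)²
  V term: (1×0.0726)² = 0.00528
  I term: (-1×0.0705)² = 0.00498
Total = 0.0103. Share from V = 0.00528/0.0103 = 0.515.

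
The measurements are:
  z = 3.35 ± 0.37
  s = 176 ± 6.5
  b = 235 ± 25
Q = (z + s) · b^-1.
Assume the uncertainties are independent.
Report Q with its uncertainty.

0.763 ± 0.0858

Let u = z + s = 179. δu = √(δz² + δs²) = √(0.137 + 42.2) = 6.51, so δu/u = 0.0363.
Q is then a monomial in u, b:
δQ/Q = √((δu/u)² + (-1·δb/b)²) = √(0.00132 + 0.0113) = 0.112
Q = 0.763, so δQ = 0.112 × 0.763 = 0.0858.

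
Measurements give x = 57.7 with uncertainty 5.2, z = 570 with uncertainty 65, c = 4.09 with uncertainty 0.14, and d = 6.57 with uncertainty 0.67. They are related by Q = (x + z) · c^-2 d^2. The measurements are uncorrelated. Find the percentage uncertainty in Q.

23.9%

Let u = x + z = 628. δu = √(δx² + δz²) = √(27.0 + 4220) = 65.2, so δu/u = 0.104.
Q is then a monomial in u, c, d:
δQ/Q = √((δu/u)² + (-2·δc/c)² + (2·δd/d)²) = √(0.0108 + 0.00469 + 0.0416) = 0.239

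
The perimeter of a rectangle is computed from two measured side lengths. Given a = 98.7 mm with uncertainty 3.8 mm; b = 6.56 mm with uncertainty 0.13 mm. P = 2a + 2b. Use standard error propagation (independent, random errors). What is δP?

7.60 mm

Each term contributes (cᵢ δxᵢ)² to (δP)²:
  (2·δa)² = 57.8;  (2·δb)² = 0.0676
δP = √(57.8) = 7.60 mm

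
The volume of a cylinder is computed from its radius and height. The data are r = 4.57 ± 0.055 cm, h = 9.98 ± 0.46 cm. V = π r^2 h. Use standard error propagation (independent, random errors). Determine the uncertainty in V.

V is a product of powers, so relative uncertainties combine in quadrature:
  (2·δr/r)² = (2×0.0120)² = 0.000579;  (1·δh/h)² = (1×0.0461)² = 0.00212
δV/V = √(0.00270) = 0.0520
V = 655 cm^3, so δV = 0.0520 × 655 = 34.0 cm^3.

34.0 cm^3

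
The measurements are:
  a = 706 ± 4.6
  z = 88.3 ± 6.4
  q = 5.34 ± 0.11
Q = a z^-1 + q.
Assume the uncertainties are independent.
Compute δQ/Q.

0.0444

Let p = a·z^-1 = 8.00. δp/p = √((1·δa/a)² + (-1·δz/z)²) = √(4.25e-05 + 0.00525) = 0.0728, so δp = 0.582.
Q = p + q: δQ = √(δp² + δq²) = √(0.339 + 0.0121) = 0.592
Q = 13.3, so δQ/Q = 0.592/13.3 = 0.0444.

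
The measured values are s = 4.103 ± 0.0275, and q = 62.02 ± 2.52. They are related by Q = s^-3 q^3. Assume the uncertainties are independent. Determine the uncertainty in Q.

427

For a monomial Q ∝ s^-3, q^3, fractional errors add in quadrature:
  (-3·δs/s)² = (-3×0.00670)² = 0.000404;  (3·δq/q)² = (3×0.0406)² = 0.0149
δQ/Q = √(0.0153) = 0.124
Q = 3454, so δQ = 0.124 × 3454 = 427.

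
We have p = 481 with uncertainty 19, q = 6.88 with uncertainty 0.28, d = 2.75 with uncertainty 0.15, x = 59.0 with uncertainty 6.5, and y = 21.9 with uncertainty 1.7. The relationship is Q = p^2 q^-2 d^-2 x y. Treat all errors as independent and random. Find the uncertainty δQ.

Each factor contributes (exponent × relative error)² to (δQ/Q)²:
  (2·δp/p)² = (2×0.0395)² = 0.00624;  (-2·δq/q)² = (-2×0.0407)² = 0.00663;  (-2·δd/d)² = (-2×0.0545)² = 0.0119;  (1·δx/x)² = (1×0.110)² = 0.0121;  (1·δy/y)² = (1×0.0776)² = 0.00603
δQ/Q = √(0.0429) = 0.207
Q = 8.35e+05, so δQ = 0.207 × 8.35e+05 = 1.73e+05.

1.73e+05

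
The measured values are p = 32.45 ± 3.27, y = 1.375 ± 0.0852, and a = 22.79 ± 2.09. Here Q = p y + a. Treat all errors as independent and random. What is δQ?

Let w = p·y = 44.62. δw/w = √((1·δp/p)² + (1·δy/y)²) = √(0.0102 + 0.00384) = 0.118, so δw = 5.28.
Q = w + a: δQ = √(δw² + δa²) = √(27.9 + 4.37) = 5.68

5.68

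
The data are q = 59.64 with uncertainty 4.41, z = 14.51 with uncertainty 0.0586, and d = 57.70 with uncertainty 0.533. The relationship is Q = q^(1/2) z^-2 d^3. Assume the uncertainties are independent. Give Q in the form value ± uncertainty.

Each factor contributes (exponent × relative error)² to (δQ/Q)²:
  (½·δq/q)² = (0.5×0.0739)² = 0.00137;  (-2·δz/z)² = (-2×0.00404)² = 6.52e-05;  (3·δd/d)² = (3×0.00924)² = 0.000768
δQ/Q = √(0.00220) = 0.0469
Q = 7046, so δQ = 0.0469 × 7046 = 331.

7046 ± 331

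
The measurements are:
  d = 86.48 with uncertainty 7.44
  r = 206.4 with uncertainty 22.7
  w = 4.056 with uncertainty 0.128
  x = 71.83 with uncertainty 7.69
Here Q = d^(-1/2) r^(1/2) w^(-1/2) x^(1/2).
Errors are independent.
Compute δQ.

For a monomial Q ∝ d^(-1/2), r^(1/2), w^(-1/2), x^(1/2), fractional errors add in quadrature:
  (−½·δd/d)² = (-0.5×0.0860)² = 0.00185;  (½·δr/r)² = (0.5×0.110)² = 0.00302;  (−½·δw/w)² = (-0.5×0.0316)² = 0.000249;  (½·δx/x)² = (0.5×0.107)² = 0.00287
δQ/Q = √(0.00799) = 0.0894
Q = 6.501, so δQ = 0.0894 × 6.501 = 0.581.

0.581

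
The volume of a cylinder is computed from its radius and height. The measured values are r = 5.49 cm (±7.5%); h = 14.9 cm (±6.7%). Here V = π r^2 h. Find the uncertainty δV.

V is a product of powers, so relative uncertainties combine in quadrature:
  (2·δr/r)² = (2×0.0750)² = 0.0225;  (1·δh/h)² = (1×0.0670)² = 0.00449
δV/V = √(0.0270) = 0.164
V = 1410 cm^3, so δV = 0.164 × 1410 = 232 cm^3.

232 cm^3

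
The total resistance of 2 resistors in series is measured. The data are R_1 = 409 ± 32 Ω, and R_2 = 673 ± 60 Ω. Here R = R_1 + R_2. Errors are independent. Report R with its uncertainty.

For a sum/difference, combine absolute errors in quadrature:
  (δR_1)² = 1020;  (δR_2)² = 3600
δR = √(4620) = 68.0 Ω
R = 1080 Ω.

1080 ± 68.0 Ω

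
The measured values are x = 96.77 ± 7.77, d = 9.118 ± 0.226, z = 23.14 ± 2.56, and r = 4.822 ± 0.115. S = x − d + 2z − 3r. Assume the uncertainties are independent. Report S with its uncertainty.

Absolute uncertainties add in quadrature for a linear combination:
  (δx)² = 60.4;  (δd)² = 0.0511;  (2·δz)² = 26.2;  (3·δr)² = 0.119
δS = √(86.8) = 9.31
S = 119.5.

119.5 ± 9.31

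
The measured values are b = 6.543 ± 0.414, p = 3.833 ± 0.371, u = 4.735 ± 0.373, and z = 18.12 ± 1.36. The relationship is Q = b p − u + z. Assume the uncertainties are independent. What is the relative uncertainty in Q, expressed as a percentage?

8.38%

Let w = b·p = 25.08. δw/w = √((1·δb/b)² + (1·δp/p)²) = √(0.00400 + 0.00937) = 0.116, so δw = 2.90.
Q = w − u + z: δQ = √(δw² + δu² + δz²) = √(8.41 + 0.139 + 1.85) = 3.22
Q = 38.46, so δQ/Q = 3.22/38.46 = 0.0838.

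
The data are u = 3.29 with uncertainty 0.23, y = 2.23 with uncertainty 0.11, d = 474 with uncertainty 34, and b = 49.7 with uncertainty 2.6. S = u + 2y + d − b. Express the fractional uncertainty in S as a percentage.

7.89%

For a sum/difference, combine absolute errors in quadrature:
  (δu)² = 0.0529;  (2·δy)² = 0.0484;  (δd)² = 1160;  (δb)² = 6.76
δS = √(1160) = 34.1
S = 432, so δS/S = 34.1/432 = 0.0789.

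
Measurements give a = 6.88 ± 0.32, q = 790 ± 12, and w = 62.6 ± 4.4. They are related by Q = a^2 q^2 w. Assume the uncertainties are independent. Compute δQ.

Products/powers → add relative errors in quadrature, weighted by exponent:
  (2·δa/a)² = (2×0.0465)² = 0.00865;  (2·δq/q)² = (2×0.0152)² = 0.000923;  (1·δw/w)² = (1×0.0703)² = 0.00494
δQ/Q = √(0.0145) = 0.120
Q = 1.85e+09, so δQ = 0.120 × 1.85e+09 = 2.23e+08.

2.23e+08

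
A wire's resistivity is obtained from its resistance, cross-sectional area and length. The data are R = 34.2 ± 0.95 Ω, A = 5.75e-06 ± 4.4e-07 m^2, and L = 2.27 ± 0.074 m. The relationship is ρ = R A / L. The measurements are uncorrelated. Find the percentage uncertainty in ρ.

Products/powers → add relative errors in quadrature, weighted by exponent:
  (1·δR/R)² = (1×0.0278)² = 0.000772;  (1·δA/A)² = (1×0.0765)² = 0.00586;  (-1·δL/L)² = (-1×0.0326)² = 0.00106
δρ/ρ = √(0.00769) = 0.0877

8.77%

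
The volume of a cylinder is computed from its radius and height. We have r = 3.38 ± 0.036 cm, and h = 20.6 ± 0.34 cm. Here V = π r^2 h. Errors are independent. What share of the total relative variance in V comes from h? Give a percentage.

37.5%

(δV/V)² = (2·δr/r)² + (1·δh/h)²
  r term: (2×0.0107)² = 0.000454
  h term: (1×0.0165)² = 0.000272
Total = 0.000726. Share from h = 0.000272/0.000726 = 0.375.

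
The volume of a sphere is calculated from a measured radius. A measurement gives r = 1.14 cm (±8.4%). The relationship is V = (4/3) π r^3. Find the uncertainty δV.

1.56 cm^3

V ∝ r^3, so δV/V = |3| · δr/r = 3 × 0.0840 = 0.252.
V = 6.21 cm^3, so δV = 0.252 × 6.21 = 1.56 cm^3.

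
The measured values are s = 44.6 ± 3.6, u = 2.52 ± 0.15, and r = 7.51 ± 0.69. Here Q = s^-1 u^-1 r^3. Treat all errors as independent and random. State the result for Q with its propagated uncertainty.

3.77 ± 1.11

Q is a product of powers, so relative uncertainties combine in quadrature:
  (-1·δs/s)² = (-1×0.0807)² = 0.00652;  (-1·δu/u)² = (-1×0.0595)² = 0.00354;  (3·δr/r)² = (3×0.0919)² = 0.0760
δQ/Q = √(0.0860) = 0.293
Q = 3.77, so δQ = 0.293 × 3.77 = 1.11.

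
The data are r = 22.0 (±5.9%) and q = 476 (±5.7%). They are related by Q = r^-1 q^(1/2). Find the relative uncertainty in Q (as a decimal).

Each factor contributes (exponent × relative error)² to (δQ/Q)²:
  (-1·δr/r)² = (-1×0.0590)² = 0.00348;  (½·δq/q)² = (0.5×0.0570)² = 0.000812
δQ/Q = √(0.00429) = 0.0655

0.0655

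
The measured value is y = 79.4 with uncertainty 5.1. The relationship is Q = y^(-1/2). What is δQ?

0.00360

Since Q is a product/quotient, work with relative uncertainties:
  (−½·δy/y)² = (-0.5×0.0642)² = 0.00103
δQ/Q = √(0.00103) = 0.0321
Q = 0.112, so δQ = 0.0321 × 0.112 = 0.00360.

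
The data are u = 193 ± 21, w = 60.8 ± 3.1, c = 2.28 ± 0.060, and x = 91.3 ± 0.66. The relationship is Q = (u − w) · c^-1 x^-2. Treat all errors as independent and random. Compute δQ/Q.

0.163

Let h = u − w = 132. δh = √(δu² + δw²) = √(441 + 9.61) = 21.2, so δh/h = 0.161.
Q is then a monomial in h, c, x:
δQ/Q = √((δh/h)² + (-1·δc/c)² + (-2·δx/x)²) = √(0.0258 + 0.000693 + 0.000209) = 0.163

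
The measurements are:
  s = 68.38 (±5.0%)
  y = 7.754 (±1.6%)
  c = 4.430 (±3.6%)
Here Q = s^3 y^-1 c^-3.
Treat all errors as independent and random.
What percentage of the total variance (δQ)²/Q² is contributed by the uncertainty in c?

33.9%

(δQ/Q)² = (3·δs/s)² + (-1·δy/y)² + (-3·δc/c)²
  s term: (3×0.0500)² = 0.0225
  y term: (-1×0.0160)² = 0.000256
  c term: (-3×0.0360)² = 0.0117
Total = 0.0344. Share from c = 0.0117/0.0344 = 0.339.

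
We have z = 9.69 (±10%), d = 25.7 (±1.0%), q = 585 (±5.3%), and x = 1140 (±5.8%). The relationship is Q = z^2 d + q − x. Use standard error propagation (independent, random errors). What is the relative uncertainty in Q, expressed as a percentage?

Let p = z^2·d = 2410. δp/p = √((2·δz/z)² + (1·δd/d)²) = √(0.0400 + 0.000100) = 0.200, so δp = 483.
Q = p + q − x: δQ = √(δp² + δq² + δx²) = √(2.34e+05 + 961 + 4370) = 489
Q = 1860, so δQ/Q = 489/1860 = 0.263.

26.3%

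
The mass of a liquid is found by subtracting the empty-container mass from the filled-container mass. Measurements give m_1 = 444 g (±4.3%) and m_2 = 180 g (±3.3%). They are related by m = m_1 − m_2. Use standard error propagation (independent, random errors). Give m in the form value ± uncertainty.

For a sum/difference, combine absolute errors in quadrature:
  (δm_1)² = 365;  (δm_2)² = 35.3
δm = √(400) = 20.0 g
m = 264 g.

264 ± 20.0 g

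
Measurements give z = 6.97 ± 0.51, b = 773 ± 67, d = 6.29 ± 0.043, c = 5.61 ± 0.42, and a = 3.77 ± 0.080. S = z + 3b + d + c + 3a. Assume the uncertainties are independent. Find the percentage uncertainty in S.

For a sum/difference, combine absolute errors in quadrature:
  (δz)² = 0.260;  (3·δb)² = 40400;  (δd)² = 0.00185;  (δc)² = 0.176;  (3·δa)² = 0.0576
δS = √(40400) = 201
S = 2350, so δS/S = 201/2350 = 0.0856.

8.56%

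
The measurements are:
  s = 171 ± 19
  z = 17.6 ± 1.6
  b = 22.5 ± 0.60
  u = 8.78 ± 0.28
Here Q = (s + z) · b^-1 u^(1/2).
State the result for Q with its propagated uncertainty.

Let w = s + z = 189. δw = √(δs² + δz²) = √(361 + 2.56) = 19.1, so δw/w = 0.101.
Q is then a monomial in w, b, u:
δQ/Q = √((δw/w)² + (-1·δb/b)² + (½·δu/u)²) = √(0.0102 + 0.000711 + 0.000254) = 0.106
Q = 24.8, so δQ = 0.106 × 24.8 = 2.63.

24.8 ± 2.63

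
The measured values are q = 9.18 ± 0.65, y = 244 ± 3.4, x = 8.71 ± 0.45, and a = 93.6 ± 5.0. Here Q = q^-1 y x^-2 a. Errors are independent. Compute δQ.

Each factor contributes (exponent × relative error)² to (δQ/Q)²:
  (-1·δq/q)² = (-1×0.0708)² = 0.00501;  (1·δy/y)² = (1×0.0139)² = 0.000194;  (-2·δx/x)² = (-2×0.0517)² = 0.0107;  (1·δa/a)² = (1×0.0534)² = 0.00285
δQ/Q = √(0.0187) = 0.137
Q = 32.8, so δQ = 0.137 × 32.8 = 4.49.

4.49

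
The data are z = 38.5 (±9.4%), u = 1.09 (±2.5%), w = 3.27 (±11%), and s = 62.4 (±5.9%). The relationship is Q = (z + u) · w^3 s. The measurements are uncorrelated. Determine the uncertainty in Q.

Let h = z + u = 39.6. δh = √(δz² + δu²) = √(13.1 + 0.000743) = 3.62, so δh/h = 0.0914.
Q is then a monomial in h, w, s:
δQ/Q = √((δh/h)² + (3·δw/w)² + (1·δs/s)²) = √(0.00836 + 0.109 + 0.00348) = 0.347
Q = 86400, so δQ = 0.347 × 86400 = 30000.

30000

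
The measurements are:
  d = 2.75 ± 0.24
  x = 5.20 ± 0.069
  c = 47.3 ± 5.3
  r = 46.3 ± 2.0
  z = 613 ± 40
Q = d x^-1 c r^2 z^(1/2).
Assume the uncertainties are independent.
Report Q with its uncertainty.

Since Q is a product/quotient, work with relative uncertainties:
  (1·δd/d)² = (1×0.0873)² = 0.00762;  (-1·δx/x)² = (-1×0.0133)² = 0.000176;  (1·δc/c)² = (1×0.112)² = 0.0126;  (2·δr/r)² = (2×0.0432)² = 0.00746;  (½·δz/z)² = (0.5×0.0653)² = 0.00106
δQ/Q = √(0.0289) = 0.170
Q = 1.33e+06, so δQ = 0.170 × 1.33e+06 = 2.26e+05.

(1.33 ± 0.226) × 10^6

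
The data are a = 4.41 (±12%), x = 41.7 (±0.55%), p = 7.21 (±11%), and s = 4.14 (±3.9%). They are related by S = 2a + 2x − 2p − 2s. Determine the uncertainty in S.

S is a linear combination, so absolute uncertainties add in quadrature:
  (2·δa)² = 1.12;  (2·δx)² = 0.210;  (2·δp)² = 2.52;  (2·δs)² = 0.104
δS = √(3.95) = 1.99

1.99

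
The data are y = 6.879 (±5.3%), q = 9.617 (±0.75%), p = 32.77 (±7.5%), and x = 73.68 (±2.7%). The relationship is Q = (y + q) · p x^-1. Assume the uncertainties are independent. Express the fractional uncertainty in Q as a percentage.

8.28%

Let u = y + q = 16.50. δu = √(δy² + δq²) = √(0.133 + 0.00520) = 0.372, so δu/u = 0.0225.
Q is then a monomial in u, p, x:
δQ/Q = √((δu/u)² + (1·δp/p)² + (-1·δx/x)²) = √(0.000508 + 0.00562 + 0.000729) = 0.0828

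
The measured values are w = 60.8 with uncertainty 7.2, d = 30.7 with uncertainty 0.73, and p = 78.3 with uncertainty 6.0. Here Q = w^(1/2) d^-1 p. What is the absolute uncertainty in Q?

Q is a product of powers, so relative uncertainties combine in quadrature:
  (½·δw/w)² = (0.5×0.118)² = 0.00351;  (-1·δd/d)² = (-1×0.0238)² = 0.000565;  (1·δp/p)² = (1×0.0766)² = 0.00587
δQ/Q = √(0.00994) = 0.0997
Q = 19.9, so δQ = 0.0997 × 19.9 = 1.98.

1.98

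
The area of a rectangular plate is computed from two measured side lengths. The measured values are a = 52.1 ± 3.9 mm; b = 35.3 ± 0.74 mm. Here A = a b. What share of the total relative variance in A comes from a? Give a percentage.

92.7%

(δA/A)² = (1·δa/a)² + (1·δb/b)²
  a term: (1×0.0749)² = 0.00560
  b term: (1×0.0210)² = 0.000439
Total = 0.00604. Share from a = 0.00560/0.00604 = 0.927.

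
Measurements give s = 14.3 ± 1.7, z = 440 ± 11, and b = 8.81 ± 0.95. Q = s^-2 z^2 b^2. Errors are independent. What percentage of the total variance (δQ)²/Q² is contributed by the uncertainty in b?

(δQ/Q)² = (-2·δs/s)² + (2·δz/z)² + (2·δb/b)²
  s term: (-2×0.119)² = 0.0565
  z term: (2×0.0250)² = 0.00250
  b term: (2×0.108)² = 0.0465
Total = 0.106. Share from b = 0.0465/0.106 = 0.441.

44.1%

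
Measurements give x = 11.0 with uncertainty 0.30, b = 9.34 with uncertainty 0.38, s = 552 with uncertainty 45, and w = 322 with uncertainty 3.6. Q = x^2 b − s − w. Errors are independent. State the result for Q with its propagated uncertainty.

Let p = x^2·b = 1130. δp/p = √((2·δx/x)² + (1·δb/b)²) = √(0.00298 + 0.00166) = 0.0680, so δp = 76.9.
Q = p − s − w: δQ = √(δp² + δs² + δw²) = √(5910 + 2020 + 13.0) = 89.2
Q = 256.

256 ± 89.2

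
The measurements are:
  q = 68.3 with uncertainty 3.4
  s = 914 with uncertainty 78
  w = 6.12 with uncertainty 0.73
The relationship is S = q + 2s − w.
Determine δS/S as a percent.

Each term contributes (cᵢ δxᵢ)² to (δS)²:
  (δq)² = 11.6;  (2·δs)² = 24300;  (δw)² = 0.533
δS = √(24300) = 156
S = 1890, so δS/S = 156/1890 = 0.0826.

8.26%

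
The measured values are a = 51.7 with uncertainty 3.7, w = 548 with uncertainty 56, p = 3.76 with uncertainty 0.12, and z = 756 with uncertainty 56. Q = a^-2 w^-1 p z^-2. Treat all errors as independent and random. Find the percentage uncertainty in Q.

23.2%

Q is a product of powers, so relative uncertainties combine in quadrature:
  (-2·δa/a)² = (-2×0.0716)² = 0.0205;  (-1·δw/w)² = (-1×0.102)² = 0.0104;  (1·δp/p)² = (1×0.0319)² = 0.00102;  (-2·δz/z)² = (-2×0.0741)² = 0.0219
δQ/Q = √(0.0539) = 0.232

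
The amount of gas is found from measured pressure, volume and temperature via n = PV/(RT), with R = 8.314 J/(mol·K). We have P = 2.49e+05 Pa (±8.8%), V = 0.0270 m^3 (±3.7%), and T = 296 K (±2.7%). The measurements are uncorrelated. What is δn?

Since n is a product/quotient, work with relative uncertainties:
  (1·δP/P)² = (1×0.0880)² = 0.00774;  (1·δV/V)² = (1×0.0370)² = 0.00137;  (-1·δT/T)² = (-1×0.0270)² = 0.000729
δn/n = √(0.00984) = 0.0992
n = 2.73 mol, so δn = 0.0992 × 2.73 = 0.271 mol.

0.271 mol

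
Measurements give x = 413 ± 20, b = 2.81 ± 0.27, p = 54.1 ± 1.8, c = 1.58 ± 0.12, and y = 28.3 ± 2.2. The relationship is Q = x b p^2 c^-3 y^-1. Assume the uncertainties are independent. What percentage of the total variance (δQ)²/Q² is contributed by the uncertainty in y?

(δQ/Q)² = (1·δx/x)² + (1·δb/b)² + (2·δp/p)² + (-3·δc/c)² + (-1·δy/y)²
  x term: (1×0.0484)² = 0.00235
  b term: (1×0.0961)² = 0.00923
  p term: (2×0.0333)² = 0.00443
  c term: (-3×0.0759)² = 0.0519
  y term: (-1×0.0777)² = 0.00604
Total = 0.0740. Share from y = 0.00604/0.0740 = 0.0817.

8.17%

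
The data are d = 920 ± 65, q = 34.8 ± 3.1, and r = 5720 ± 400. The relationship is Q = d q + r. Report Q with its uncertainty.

37700 ± 3660

Let p = d·q = 32000. δp/p = √((1·δd/d)² + (1·δq/q)²) = √(0.00499 + 0.00794) = 0.114, so δp = 3640.
Q = p + r: δQ = √(δp² + δr²) = √(1.33e+07 + 1.6e+05) = 3660
Q = 37700.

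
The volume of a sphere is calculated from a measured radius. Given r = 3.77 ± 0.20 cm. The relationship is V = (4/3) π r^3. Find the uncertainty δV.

35.7 cm^3

Relative error in a monomial: (δV/V)² = Σ (nᵢ · δxᵢ/xᵢ)².
  (3·δr/r)² = (3×0.0531)² = 0.0253
δV/V = √(0.0253) = 0.159
V = 224 cm^3, so δV = 0.159 × 224 = 35.7 cm^3.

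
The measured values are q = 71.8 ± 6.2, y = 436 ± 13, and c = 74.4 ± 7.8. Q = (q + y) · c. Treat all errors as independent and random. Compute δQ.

4100

Let u = q + y = 508. δu = √(δq² + δy²) = √(38.4 + 169) = 14.4, so δu/u = 0.0284.
Q is then a monomial in u, c:
δQ/Q = √((δu/u)² + (1·δc/c)²) = √(0.000804 + 0.0110) = 0.109
Q = 37800, so δQ = 0.109 × 37800 = 4100.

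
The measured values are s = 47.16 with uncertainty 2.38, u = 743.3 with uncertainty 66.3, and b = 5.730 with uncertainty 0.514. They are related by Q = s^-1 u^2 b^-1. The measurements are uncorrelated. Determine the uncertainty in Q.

For a monomial Q ∝ s^-1, u^2, b^-1, fractional errors add in quadrature:
  (-1·δs/s)² = (-1×0.0505)² = 0.00255;  (2·δu/u)² = (2×0.0892)² = 0.0318;  (-1·δb/b)² = (-1×0.0897)² = 0.00805
δQ/Q = √(0.0424) = 0.206
Q = 2045, so δQ = 0.206 × 2045 = 421.

421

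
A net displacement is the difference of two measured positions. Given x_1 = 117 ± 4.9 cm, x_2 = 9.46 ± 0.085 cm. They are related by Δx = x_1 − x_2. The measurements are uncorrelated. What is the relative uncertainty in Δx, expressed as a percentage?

Each term contributes (cᵢ δxᵢ)² to (δΔx)²:
  (δx_1)² = 24.0;  (δx_2)² = 0.00723
δΔx = √(24.0) = 4.90 cm
Δx = 108 cm, so δΔx/Δx = 4.90/108 = 0.0456.

4.56%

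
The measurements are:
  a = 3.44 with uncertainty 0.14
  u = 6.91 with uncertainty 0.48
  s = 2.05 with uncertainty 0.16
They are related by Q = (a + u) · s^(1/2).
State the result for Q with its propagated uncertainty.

14.8 ± 0.920

Let w = a + u = 10.3. δw = √(δa² + δu²) = √(0.0196 + 0.230) = 0.500, so δw/w = 0.0483.
Q is then a monomial in w, s:
δQ/Q = √((δw/w)² + (½·δs/s)²) = √(0.00233 + 0.00152) = 0.0621
Q = 14.8, so δQ = 0.0621 × 14.8 = 0.920.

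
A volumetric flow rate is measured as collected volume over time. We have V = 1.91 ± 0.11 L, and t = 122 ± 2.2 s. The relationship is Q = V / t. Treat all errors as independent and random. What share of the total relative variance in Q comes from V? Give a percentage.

(δQ/Q)² = (1·δV/V)² + (-1·δt/t)²
  V term: (1×0.0576)² = 0.00332
  t term: (-1×0.0180)² = 0.000325
Total = 0.00364. Share from V = 0.00332/0.00364 = 0.911.

91.1%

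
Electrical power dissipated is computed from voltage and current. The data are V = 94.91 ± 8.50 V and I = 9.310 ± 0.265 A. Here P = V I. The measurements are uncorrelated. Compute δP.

83.0 W

Each factor contributes (exponent × relative error)² to (δP/P)²:
  (1·δV/V)² = (1×0.0896)² = 0.00802;  (1·δI/I)² = (1×0.0285)² = 0.000810
δP/P = √(0.00883) = 0.0940
P = 883.6 W, so δP = 0.0940 × 883.6 = 83.0 W.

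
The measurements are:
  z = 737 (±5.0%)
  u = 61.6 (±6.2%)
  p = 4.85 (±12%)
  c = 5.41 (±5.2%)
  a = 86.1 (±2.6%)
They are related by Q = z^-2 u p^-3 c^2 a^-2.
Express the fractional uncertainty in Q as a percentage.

Products/powers → add relative errors in quadrature, weighted by exponent:
  (-2·δz/z)² = (-2×0.0500)² = 0.0100;  (1·δu/u)² = (1×0.0620)² = 0.00384;  (-3·δp/p)² = (-3×0.120)² = 0.130;  (2·δc/c)² = (2×0.0520)² = 0.0108;  (-2·δa/a)² = (-2×0.0260)² = 0.00270
δQ/Q = √(0.157) = 0.396

39.6%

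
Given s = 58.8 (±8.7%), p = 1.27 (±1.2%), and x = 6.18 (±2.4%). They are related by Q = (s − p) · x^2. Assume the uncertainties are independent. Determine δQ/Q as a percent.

10.1%

Let u = s − p = 57.5. δu = √(δs² + δp²) = √(26.2 + 0.000232) = 5.12, so δu/u = 0.0889.
Q is then a monomial in u, x:
δQ/Q = √((δu/u)² + (2·δx/x)²) = √(0.00791 + 0.00230) = 0.101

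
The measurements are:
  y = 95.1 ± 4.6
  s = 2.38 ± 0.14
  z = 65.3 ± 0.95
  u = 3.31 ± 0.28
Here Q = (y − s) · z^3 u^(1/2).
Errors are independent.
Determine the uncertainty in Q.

3.69e+06

Let w = y − s = 92.7. δw = √(δy² + δs²) = √(21.2 + 0.0196) = 4.60, so δw/w = 0.0496.
Q is then a monomial in w, z, u:
δQ/Q = √((δw/w)² + (3·δz/z)² + (½·δu/u)²) = √(0.00246 + 0.00190 + 0.00179) = 0.0785
Q = 4.7e+07, so δQ = 0.0785 × 4.7e+07 = 3.69e+06.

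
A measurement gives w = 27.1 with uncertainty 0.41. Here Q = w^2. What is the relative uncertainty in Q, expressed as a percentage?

3.03%

Q ∝ w^2, so δQ/Q = |2| · δw/w = 2 × 0.0151 = 0.0303.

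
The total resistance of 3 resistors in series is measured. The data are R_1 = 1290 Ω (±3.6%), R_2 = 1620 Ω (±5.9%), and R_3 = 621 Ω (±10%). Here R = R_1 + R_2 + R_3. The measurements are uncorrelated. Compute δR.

Each term contributes (cᵢ δxᵢ)² to (δR)²:
  (δR_1)² = 2160;  (δR_2)² = 9140;  (δR_3)² = 3860
δR = √(15100) = 123 Ω

123 Ω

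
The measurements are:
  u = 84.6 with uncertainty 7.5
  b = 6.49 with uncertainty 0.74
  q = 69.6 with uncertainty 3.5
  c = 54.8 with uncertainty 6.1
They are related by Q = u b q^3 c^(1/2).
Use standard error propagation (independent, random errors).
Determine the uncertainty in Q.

2.96e+08

Each factor contributes (exponent × relative error)² to (δQ/Q)²:
  (1·δu/u)² = (1×0.0887)² = 0.00786;  (1·δb/b)² = (1×0.114)² = 0.0130;  (3·δq/q)² = (3×0.0503)² = 0.0228;  (½·δc/c)² = (0.5×0.111)² = 0.00310
δQ/Q = √(0.0467) = 0.216
Q = 1.37e+09, so δQ = 0.216 × 1.37e+09 = 2.96e+08.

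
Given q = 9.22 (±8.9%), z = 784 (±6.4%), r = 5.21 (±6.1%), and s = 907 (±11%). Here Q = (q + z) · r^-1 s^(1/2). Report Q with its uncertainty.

4590 ± 475

Let u = q + z = 793. δu = √(δq² + δz²) = √(0.673 + 2520) = 50.2, so δu/u = 0.0633.
Q is then a monomial in u, r, s:
δQ/Q = √((δu/u)² + (-1·δr/r)² + (½·δs/s)²) = √(0.00400 + 0.00372 + 0.00302) = 0.104
Q = 4590, so δQ = 0.104 × 4590 = 475.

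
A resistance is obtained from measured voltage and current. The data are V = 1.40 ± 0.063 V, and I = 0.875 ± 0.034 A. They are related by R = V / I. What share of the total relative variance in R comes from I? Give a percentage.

(δR/R)² = (1·δV/V)² + (-1·δI/I)²
  V term: (1×0.0450)² = 0.00203
  I term: (-1×0.0389)² = 0.00151
Total = 0.00353. Share from I = 0.00151/0.00353 = 0.427.

42.7%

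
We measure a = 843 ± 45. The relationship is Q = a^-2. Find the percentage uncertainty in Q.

Q ∝ a^-2, so δQ/Q = |-2| · δa/a = 2 × 0.0534 = 0.107.

10.7%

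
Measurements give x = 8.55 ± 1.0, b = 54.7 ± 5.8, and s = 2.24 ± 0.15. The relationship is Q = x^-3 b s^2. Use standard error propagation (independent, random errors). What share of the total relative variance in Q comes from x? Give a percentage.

80.8%

(δQ/Q)² = (-3·δx/x)² + (1·δb/b)² + (2·δs/s)²
  x term: (-3×0.117)² = 0.123
  b term: (1×0.106)² = 0.0112
  s term: (2×0.0670)² = 0.0179
Total = 0.152. Share from x = 0.123/0.152 = 0.808.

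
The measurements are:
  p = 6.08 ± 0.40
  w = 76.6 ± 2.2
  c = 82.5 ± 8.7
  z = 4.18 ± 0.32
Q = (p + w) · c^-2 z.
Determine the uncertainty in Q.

0.0115

Let u = p + w = 82.7. δu = √(δp² + δw²) = √(0.160 + 4.84) = 2.24, so δu/u = 0.0270.
Q is then a monomial in u, c, z:
δQ/Q = √((δu/u)² + (-2·δc/c)² + (1·δz/z)²) = √(0.000731 + 0.0445 + 0.00586) = 0.226
Q = 0.0508, so δQ = 0.226 × 0.0508 = 0.0115.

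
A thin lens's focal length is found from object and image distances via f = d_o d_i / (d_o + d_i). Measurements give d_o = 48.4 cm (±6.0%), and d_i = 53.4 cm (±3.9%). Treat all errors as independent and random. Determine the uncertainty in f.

0.927 cm

∂f/∂d_o = (d_i/(d_o+d_i))² = 0.275;  ∂f/∂d_i = (d_o/(d_o+d_i))² = 0.226
δf = √((∂f/∂d_o · δd_o)² + (∂f/∂d_i · δd_i)²) = √(0.639 + 0.222) = 0.927 cm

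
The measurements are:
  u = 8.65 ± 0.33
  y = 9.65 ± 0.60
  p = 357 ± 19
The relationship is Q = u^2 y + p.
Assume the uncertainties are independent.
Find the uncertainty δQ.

73.6

Let w = u^2·y = 722. δw/w = √((2·δu/u)² + (1·δy/y)²) = √(0.00582 + 0.00387) = 0.0984, so δw = 71.1.
Q = w + p: δQ = √(δw² + δp²) = √(5050 + 361) = 73.6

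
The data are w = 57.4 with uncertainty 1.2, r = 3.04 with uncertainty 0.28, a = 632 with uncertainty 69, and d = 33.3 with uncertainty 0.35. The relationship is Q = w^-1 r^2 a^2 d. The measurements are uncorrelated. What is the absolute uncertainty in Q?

Q is a product of powers, so relative uncertainties combine in quadrature:
  (-1·δw/w)² = (-1×0.0209)² = 0.000437;  (2·δr/r)² = (2×0.0921)² = 0.0339;  (2·δa/a)² = (2×0.109)² = 0.0477;  (1·δd/d)² = (1×0.0105)² = 0.000110
δQ/Q = √(0.0822) = 0.287
Q = 2.14e+06, so δQ = 0.287 × 2.14e+06 = 6.14e+05.

6.14e+05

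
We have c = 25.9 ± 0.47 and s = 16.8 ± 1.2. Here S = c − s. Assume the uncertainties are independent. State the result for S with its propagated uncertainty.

Each term contributes (cᵢ δxᵢ)² to (δS)²:
  (δc)² = 0.221;  (δs)² = 1.44
δS = √(1.66) = 1.29
S = 9.10.

9.10 ± 1.29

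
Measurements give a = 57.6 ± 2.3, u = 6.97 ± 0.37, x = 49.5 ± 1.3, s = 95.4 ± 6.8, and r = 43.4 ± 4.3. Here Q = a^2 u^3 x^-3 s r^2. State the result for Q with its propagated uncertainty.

Q is a product of powers, so relative uncertainties combine in quadrature:
  (2·δa/a)² = (2×0.0399)² = 0.00638;  (3·δu/u)² = (3×0.0531)² = 0.0254;  (-3·δx/x)² = (-3×0.0263)² = 0.00621;  (1·δs/s)² = (1×0.0713)² = 0.00508;  (2·δr/r)² = (2×0.0991)² = 0.0393
δQ/Q = √(0.0823) = 0.287
Q = 1.66e+06, so δQ = 0.287 × 1.66e+06 = 4.77e+05.

(1.66 ± 0.477) × 10^6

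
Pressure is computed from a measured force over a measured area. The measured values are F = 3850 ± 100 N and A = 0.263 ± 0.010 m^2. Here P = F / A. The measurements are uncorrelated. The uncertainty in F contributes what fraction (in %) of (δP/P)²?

(δP/P)² = (1·δF/F)² + (-1·δA/A)²
  F term: (1×0.0260)² = 0.000675
  A term: (-1×0.0380)² = 0.00145
Total = 0.00212. Share from F = 0.000675/0.00212 = 0.318.

31.8%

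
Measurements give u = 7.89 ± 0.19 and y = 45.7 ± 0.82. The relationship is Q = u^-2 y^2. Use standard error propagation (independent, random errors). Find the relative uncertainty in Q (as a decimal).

Products/powers → add relative errors in quadrature, weighted by exponent:
  (-2·δu/u)² = (-2×0.0241)² = 0.00232;  (2·δy/y)² = (2×0.0179)² = 0.00129
δQ/Q = √(0.00361) = 0.0601

0.0601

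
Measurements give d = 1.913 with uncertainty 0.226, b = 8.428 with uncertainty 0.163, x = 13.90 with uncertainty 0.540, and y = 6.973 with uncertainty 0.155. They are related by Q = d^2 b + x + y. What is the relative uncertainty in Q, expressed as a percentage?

14.2%

Let p = d^2·b = 30.84. δp/p = √((2·δd/d)² + (1·δb/b)²) = √(0.0558 + 0.000374) = 0.237, so δp = 7.31.
Q = p + x + y: δQ = √(δp² + δx² + δy²) = √(53.5 + 0.292 + 0.0240) = 7.33
Q = 51.72, so δQ/Q = 7.33/51.72 = 0.142.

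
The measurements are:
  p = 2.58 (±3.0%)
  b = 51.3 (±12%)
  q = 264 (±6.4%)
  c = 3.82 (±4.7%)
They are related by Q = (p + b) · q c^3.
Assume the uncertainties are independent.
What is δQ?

1.53e+05

Let u = p + b = 53.9. δu = √(δp² + δb²) = √(0.00599 + 37.9) = 6.16, so δu/u = 0.114.
Q is then a monomial in u, q, c:
δQ/Q = √((δu/u)² + (1·δq/q)² + (3·δc/c)²) = √(0.0131 + 0.00410 + 0.0199) = 0.192
Q = 7.93e+05, so δQ = 0.192 × 7.93e+05 = 1.53e+05.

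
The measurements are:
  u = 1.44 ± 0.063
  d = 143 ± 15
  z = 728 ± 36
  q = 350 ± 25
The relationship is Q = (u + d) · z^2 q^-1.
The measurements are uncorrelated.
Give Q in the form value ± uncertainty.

(2.19 ± 0.350) × 10^5

Let w = u + d = 144. δw = √(δu² + δd²) = √(0.00397 + 225) = 15.0, so δw/w = 0.104.
Q is then a monomial in w, z, q:
δQ/Q = √((δw/w)² + (2·δz/z)² + (-1·δq/q)²) = √(0.0108 + 0.00978 + 0.00510) = 0.160
Q = 2.19e+05, so δQ = 0.160 × 2.19e+05 = 35000.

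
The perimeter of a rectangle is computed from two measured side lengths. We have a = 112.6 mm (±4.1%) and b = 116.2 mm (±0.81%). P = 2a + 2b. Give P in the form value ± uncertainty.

P is a linear combination, so absolute uncertainties add in quadrature:
  (2·δa)² = 85.3;  (2·δb)² = 3.54
δP = √(88.8) = 9.42 mm
P = 457.6 mm.

457.6 ± 9.42 mm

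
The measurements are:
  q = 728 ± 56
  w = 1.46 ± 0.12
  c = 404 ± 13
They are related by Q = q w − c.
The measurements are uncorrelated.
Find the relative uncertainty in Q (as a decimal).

0.183

Let p = q·w = 1060. δp/p = √((1·δq/q)² + (1·δw/w)²) = √(0.00592 + 0.00676) = 0.113, so δp = 120.
Q = p − c: δQ = √(δp² + δc²) = √(14300 + 169) = 120
Q = 659, so δQ/Q = 120/659 = 0.183.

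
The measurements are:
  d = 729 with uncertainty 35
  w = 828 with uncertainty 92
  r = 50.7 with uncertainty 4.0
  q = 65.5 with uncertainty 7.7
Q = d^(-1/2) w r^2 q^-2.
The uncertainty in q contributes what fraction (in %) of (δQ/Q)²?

59.4%

(δQ/Q)² = (−½·δd/d)² + (1·δw/w)² + (2·δr/r)² + (-2·δq/q)²
  d term: (-0.5×0.0480)² = 0.000576
  w term: (1×0.111)² = 0.0123
  r term: (2×0.0789)² = 0.0249
  q term: (-2×0.118)² = 0.0553
Total = 0.0931. Share from q = 0.0553/0.0931 = 0.594.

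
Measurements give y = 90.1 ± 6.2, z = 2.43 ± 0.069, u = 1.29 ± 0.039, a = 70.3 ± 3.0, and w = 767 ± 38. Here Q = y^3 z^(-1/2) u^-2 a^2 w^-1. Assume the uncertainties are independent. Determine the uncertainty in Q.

4.31e+05

Relative error in a monomial: (δQ/Q)² = Σ (nᵢ · δxᵢ/xᵢ)².
  (3·δy/y)² = (3×0.0688)² = 0.0426;  (−½·δz/z)² = (-0.5×0.0284)² = 0.000202;  (-2·δu/u)² = (-2×0.0302)² = 0.00366;  (2·δa/a)² = (2×0.0427)² = 0.00728;  (-1·δw/w)² = (-1×0.0495)² = 0.00245
δQ/Q = √(0.0562) = 0.237
Q = 1.82e+06, so δQ = 0.237 × 1.82e+06 = 4.31e+05.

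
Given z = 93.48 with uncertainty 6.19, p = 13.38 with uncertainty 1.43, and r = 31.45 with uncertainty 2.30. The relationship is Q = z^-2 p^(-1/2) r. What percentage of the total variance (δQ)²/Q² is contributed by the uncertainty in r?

(δQ/Q)² = (-2·δz/z)² + (−½·δp/p)² + (1·δr/r)²
  z term: (-2×0.0662)² = 0.0175
  p term: (-0.5×0.107)² = 0.00286
  r term: (1×0.0731)² = 0.00535
Total = 0.0257. Share from r = 0.00535/0.0257 = 0.208.

20.8%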